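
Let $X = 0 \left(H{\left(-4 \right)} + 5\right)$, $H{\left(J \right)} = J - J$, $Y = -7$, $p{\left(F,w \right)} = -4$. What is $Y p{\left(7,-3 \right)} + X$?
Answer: $28$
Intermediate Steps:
$H{\left(J \right)} = 0$
$X = 0$ ($X = 0 \left(0 + 5\right) = 0 \cdot 5 = 0$)
$Y p{\left(7,-3 \right)} + X = \left(-7\right) \left(-4\right) + 0 = 28 + 0 = 28$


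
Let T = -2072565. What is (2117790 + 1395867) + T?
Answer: 1441092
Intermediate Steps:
(2117790 + 1395867) + T = (2117790 + 1395867) - 2072565 = 3513657 - 2072565 = 1441092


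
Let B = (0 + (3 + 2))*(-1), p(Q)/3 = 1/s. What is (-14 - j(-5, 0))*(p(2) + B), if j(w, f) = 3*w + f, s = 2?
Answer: -7/2 ≈ -3.5000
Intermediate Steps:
j(w, f) = f + 3*w
p(Q) = 3/2
B = -5 (B = (0 + 5)*(-1) = 5*(-1) = -5)
(-14 - j(-5, 0))*(p(2) + B) = (-14 - (0 + 3*(-5)))*(3/2 - 5) = (-14 - (0 - 15))*(-7/2) = (-14 - 1*(-15))*(-7/2) = (-14 + 15)*(-7/2) = 1*(-7/2) = -7/2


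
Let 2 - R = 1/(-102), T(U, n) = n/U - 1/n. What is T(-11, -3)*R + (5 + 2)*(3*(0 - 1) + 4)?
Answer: 13831/1683 ≈ 8.2181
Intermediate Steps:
T(U, n) = -1/n + n/U
R = 205/102 (R = 2 - 1/(-102) = 2 - 1*(-1/102) = 2 + 1/102 = 205/102 ≈ 2.0098)
T(-11, -3)*R + (5 + 2)*(3*(0 - 1) + 4) = (-1/(-3) - 3/(-11))*(205/102) + (5 + 2)*(3*(0 - 1) + 4) = (-1*(-⅓) - 3*(-1/11))*(205/102) + 7*(3*(-1) + 4) = (⅓ + 3/11)*(205/102) + 7*(-3 + 4) = (20/33)*(205/102) + 7*1 = 2050/1683 + 7 = 13831/1683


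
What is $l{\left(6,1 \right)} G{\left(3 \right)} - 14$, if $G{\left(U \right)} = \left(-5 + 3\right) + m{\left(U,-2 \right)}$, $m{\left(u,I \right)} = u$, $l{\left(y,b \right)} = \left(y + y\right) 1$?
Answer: $-2$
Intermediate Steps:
$l{\left(y,b \right)} = 2 y$ ($l{\left(y,b \right)} = 2 y 1 = 2 y$)
$G{\left(U \right)} = -2 + U$ ($G{\left(U \right)} = \left(-5 + 3\right) + U = -2 + U$)
$l{\left(6,1 \right)} G{\left(3 \right)} - 14 = 2 \cdot 6 \left(-2 + 3\right) - 14 = 12 \cdot 1 - 14 = 12 - 14 = -2$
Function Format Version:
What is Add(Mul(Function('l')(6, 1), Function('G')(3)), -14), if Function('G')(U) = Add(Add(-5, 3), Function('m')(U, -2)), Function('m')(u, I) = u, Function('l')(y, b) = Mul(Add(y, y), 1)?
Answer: -2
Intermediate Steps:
Function('l')(y, b) = Mul(2, y) (Function('l')(y, b) = Mul(Mul(2, y), 1) = Mul(2, y))
Function('G')(U) = Add(-2, U) (Function('G')(U) = Add(Add(-5, 3), U) = Add(-2, U))
Add(Mul(Function('l')(6, 1), Function('G')(3)), -14) = Add(Mul(Mul(2, 6), Add(-2, 3)), -14) = Add(Mul(12, 1), -14) = Add(12, -14) = -2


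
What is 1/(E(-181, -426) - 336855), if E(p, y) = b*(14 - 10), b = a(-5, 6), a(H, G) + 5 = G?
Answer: -1/336851 ≈ -2.9687e-6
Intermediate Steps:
a(H, G) = -5 + G
b = 1 (b = -5 + 6 = 1)
E(p, y) = 4 (E(p, y) = 1*(14 - 10) = 1*4 = 4)
1/(E(-181, -426) - 336855) = 1/(4 - 336855) = 1/(-336851) = -1/336851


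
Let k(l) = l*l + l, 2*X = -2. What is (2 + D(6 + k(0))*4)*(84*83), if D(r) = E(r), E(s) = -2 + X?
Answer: -69720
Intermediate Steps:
X = -1 (X = (½)*(-2) = -1)
E(s) = -3 (E(s) = -2 - 1 = -3)
k(l) = l + l² (k(l) = l² + l = l + l²)
D(r) = -3
(2 + D(6 + k(0))*4)*(84*83) = (2 - 3*4)*(84*83) = (2 - 12)*6972 = -10*6972 = -69720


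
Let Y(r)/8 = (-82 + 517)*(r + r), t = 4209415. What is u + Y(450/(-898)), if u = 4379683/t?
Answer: -941425344619/270003905 ≈ -3486.7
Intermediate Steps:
u = 625669/601345 (u = 4379683/4209415 = 4379683*(1/4209415) = 625669/601345 ≈ 1.0404)
Y(r) = 6960*r (Y(r) = 8*((-82 + 517)*(r + r)) = 8*(435*(2*r)) = 8*(870*r) = 6960*r)
u + Y(450/(-898)) = 625669/601345 + 6960*(450/(-898)) = 625669/601345 + 6960*(450*(-1/898)) = 625669/601345 + 6960*(-225/449) = 625669/601345 - 1566000/449 = -941425344619/270003905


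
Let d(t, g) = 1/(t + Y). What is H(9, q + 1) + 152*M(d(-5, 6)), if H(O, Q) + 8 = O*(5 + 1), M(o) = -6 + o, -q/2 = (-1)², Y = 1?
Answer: -904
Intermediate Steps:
q = -2 (q = -2*(-1)² = -2*1 = -2)
d(t, g) = 1/(1 + t) (d(t, g) = 1/(t + 1) = 1/(1 + t))
H(O, Q) = -8 + 6*O (H(O, Q) = -8 + O*(5 + 1) = -8 + O*6 = -8 + 6*O)
H(9, q + 1) + 152*M(d(-5, 6)) = (-8 + 6*9) + 152*(-6 + 1/(1 - 5)) = (-8 + 54) + 152*(-6 + 1/(-4)) = 46 + 152*(-6 - ¼) = 46 + 152*(-25/4) = 46 - 950 = -904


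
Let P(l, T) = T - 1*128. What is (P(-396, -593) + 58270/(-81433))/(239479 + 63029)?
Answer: -58771463/24634133964 ≈ -0.0023858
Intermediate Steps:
P(l, T) = -128 + T (P(l, T) = T - 128 = -128 + T)
(P(-396, -593) + 58270/(-81433))/(239479 + 63029) = ((-128 - 593) + 58270/(-81433))/(239479 + 63029) = (-721 + 58270*(-1/81433))/302508 = (-721 - 58270/81433)*(1/302508) = -58771463/81433*1/302508 = -58771463/24634133964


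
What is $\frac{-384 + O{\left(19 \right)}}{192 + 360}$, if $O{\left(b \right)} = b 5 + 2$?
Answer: $- \frac{287}{552} \approx -0.51993$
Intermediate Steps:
$O{\left(b \right)} = 2 + 5 b$ ($O{\left(b \right)} = 5 b + 2 = 2 + 5 b$)
$\frac{-384 + O{\left(19 \right)}}{192 + 360} = \frac{-384 + \left(2 + 5 \cdot 19\right)}{192 + 360} = \frac{-384 + \left(2 + 95\right)}{552} = \left(-384 + 97\right) \frac{1}{552} = \left(-287\right) \frac{1}{552} = - \frac{287}{552}$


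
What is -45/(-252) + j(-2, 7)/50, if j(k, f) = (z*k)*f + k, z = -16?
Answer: 3233/700 ≈ 4.6186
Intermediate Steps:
j(k, f) = k - 16*f*k (j(k, f) = (-16*k)*f + k = -16*f*k + k = k - 16*f*k)
-45/(-252) + j(-2, 7)/50 = -45/(-252) - 2*(1 - 16*7)/50 = -45*(-1/252) - 2*(1 - 112)*(1/50) = 5/28 - 2*(-111)*(1/50) = 5/28 + 222*(1/50) = 5/28 + 111/25 = 3233/700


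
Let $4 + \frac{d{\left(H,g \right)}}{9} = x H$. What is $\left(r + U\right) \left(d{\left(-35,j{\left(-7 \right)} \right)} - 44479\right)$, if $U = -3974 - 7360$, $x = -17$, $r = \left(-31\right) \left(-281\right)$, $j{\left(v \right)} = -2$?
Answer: $102716680$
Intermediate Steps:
$r = 8711$
$d{\left(H,g \right)} = -36 - 153 H$ ($d{\left(H,g \right)} = -36 + 9 \left(- 17 H\right) = -36 - 153 H$)
$U = -11334$ ($U = -3974 - 7360 = -11334$)
$\left(r + U\right) \left(d{\left(-35,j{\left(-7 \right)} \right)} - 44479\right) = \left(8711 - 11334\right) \left(\left(-36 - -5355\right) - 44479\right) = - 2623 \left(\left(-36 + 5355\right) - 44479\right) = - 2623 \left(5319 - 44479\right) = \left(-2623\right) \left(-39160\right) = 102716680$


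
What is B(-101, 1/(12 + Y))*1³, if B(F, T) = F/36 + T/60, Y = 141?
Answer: -12877/4590 ≈ -2.8054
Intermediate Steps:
B(F, T) = F/36 + T/60 (B(F, T) = F*(1/36) + T*(1/60) = F/36 + T/60)
B(-101, 1/(12 + Y))*1³ = ((1/36)*(-101) + 1/(60*(12 + 141)))*1³ = (-101/36 + (1/60)/153)*1 = (-101/36 + (1/60)*(1/153))*1 = (-101/36 + 1/9180)*1 = -12877/4590*1 = -12877/4590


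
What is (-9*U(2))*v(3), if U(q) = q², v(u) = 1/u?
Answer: -12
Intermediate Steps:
(-9*U(2))*v(3) = -9*2²/3 = -9*4*(⅓) = -36*⅓ = -12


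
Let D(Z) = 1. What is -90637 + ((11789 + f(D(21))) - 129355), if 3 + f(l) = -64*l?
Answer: -208270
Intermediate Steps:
f(l) = -3 - 64*l
-90637 + ((11789 + f(D(21))) - 129355) = -90637 + ((11789 + (-3 - 64*1)) - 129355) = -90637 + ((11789 + (-3 - 64)) - 129355) = -90637 + ((11789 - 67) - 129355) = -90637 + (11722 - 129355) = -90637 - 117633 = -208270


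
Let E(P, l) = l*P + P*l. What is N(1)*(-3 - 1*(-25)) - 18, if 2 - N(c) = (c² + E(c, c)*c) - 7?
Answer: 114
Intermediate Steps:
E(P, l) = 2*P*l (E(P, l) = P*l + P*l = 2*P*l)
N(c) = 9 - c² - 2*c³ (N(c) = 2 - ((c² + (2*c*c)*c) - 7) = 2 - ((c² + (2*c²)*c) - 7) = 2 - ((c² + 2*c³) - 7) = 2 - (-7 + c² + 2*c³) = 2 + (7 - c² - 2*c³) = 9 - c² - 2*c³)
N(1)*(-3 - 1*(-25)) - 18 = (9 - 1*1² - 2*1³)*(-3 - 1*(-25)) - 18 = (9 - 1*1 - 2*1)*(-3 + 25) - 18 = (9 - 1 - 2)*22 - 18 = 6*22 - 18 = 132 - 18 = 114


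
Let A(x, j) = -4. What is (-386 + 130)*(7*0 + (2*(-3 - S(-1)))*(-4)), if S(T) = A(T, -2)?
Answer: 2048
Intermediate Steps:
S(T) = -4
(-386 + 130)*(7*0 + (2*(-3 - S(-1)))*(-4)) = (-386 + 130)*(7*0 + (2*(-3 - 1*(-4)))*(-4)) = -256*(0 + (2*(-3 + 4))*(-4)) = -256*(0 + (2*1)*(-4)) = -256*(0 + 2*(-4)) = -256*(0 - 8) = -256*(-8) = 2048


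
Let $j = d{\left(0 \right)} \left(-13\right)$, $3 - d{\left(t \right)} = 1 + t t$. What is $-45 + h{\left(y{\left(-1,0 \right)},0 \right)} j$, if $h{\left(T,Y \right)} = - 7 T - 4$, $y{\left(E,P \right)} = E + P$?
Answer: $-123$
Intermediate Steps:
$h{\left(T,Y \right)} = -4 - 7 T$
$d{\left(t \right)} = 2 - t^{2}$ ($d{\left(t \right)} = 3 - \left(1 + t t\right) = 3 - \left(1 + t^{2}\right) = 2 - t^{2}$)
$j = -26$ ($j = \left(2 - 0^{2}\right) \left(-13\right) = \left(2 - 0\right) \left(-13\right) = \left(2 + 0\right) \left(-13\right) = 2 \left(-13\right) = -26$)
$-45 + h{\left(y{\left(-1,0 \right)},0 \right)} j = -45 + \left(-4 - 7 \left(-1 + 0\right)\right) \left(-26\right) = -45 + \left(-4 - -7\right) \left(-26\right) = -45 + \left(-4 + 7\right) \left(-26\right) = -45 + 3 \left(-26\right) = -45 - 78 = -123$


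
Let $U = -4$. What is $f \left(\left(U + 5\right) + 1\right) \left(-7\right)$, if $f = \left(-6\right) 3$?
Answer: $252$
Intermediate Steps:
$f = -18$
$f \left(\left(U + 5\right) + 1\right) \left(-7\right) = - 18 \left(\left(-4 + 5\right) + 1\right) \left(-7\right) = - 18 \left(1 + 1\right) \left(-7\right) = \left(-18\right) 2 \left(-7\right) = \left(-36\right) \left(-7\right) = 252$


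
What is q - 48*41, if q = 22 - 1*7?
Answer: -1953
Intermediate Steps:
q = 15 (q = 22 - 7 = 15)
q - 48*41 = 15 - 48*41 = 15 - 1968 = -1953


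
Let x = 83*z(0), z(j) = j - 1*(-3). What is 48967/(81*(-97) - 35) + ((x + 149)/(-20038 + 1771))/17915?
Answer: -16024615726951/2582683083060 ≈ -6.2046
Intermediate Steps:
z(j) = 3 + j (z(j) = j + 3 = 3 + j)
x = 249 (x = 83*(3 + 0) = 83*3 = 249)
48967/(81*(-97) - 35) + ((x + 149)/(-20038 + 1771))/17915 = 48967/(81*(-97) - 35) + ((249 + 149)/(-20038 + 1771))/17915 = 48967/(-7857 - 35) + (398/(-18267))*(1/17915) = 48967/(-7892) + (398*(-1/18267))*(1/17915) = 48967*(-1/7892) - 398/18267*1/17915 = -48967/7892 - 398/327253305 = -16024615726951/2582683083060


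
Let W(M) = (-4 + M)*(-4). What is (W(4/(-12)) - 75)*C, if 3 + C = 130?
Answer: -21971/3 ≈ -7323.7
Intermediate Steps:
C = 127 (C = -3 + 130 = 127)
W(M) = 16 - 4*M
(W(4/(-12)) - 75)*C = ((16 - 16/(-12)) - 75)*127 = ((16 - 16*(-1)/12) - 75)*127 = ((16 - 4*(-⅓)) - 75)*127 = ((16 + 4/3) - 75)*127 = (52/3 - 75)*127 = -173/3*127 = -21971/3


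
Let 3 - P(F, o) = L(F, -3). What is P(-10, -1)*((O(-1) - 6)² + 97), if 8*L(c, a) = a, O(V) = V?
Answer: 1971/4 ≈ 492.75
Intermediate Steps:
L(c, a) = a/8
P(F, o) = 27/8 (P(F, o) = 3 - (-3)/8 = 3 - 1*(-3/8) = 3 + 3/8 = 27/8)
P(-10, -1)*((O(-1) - 6)² + 97) = 27*((-1 - 6)² + 97)/8 = 27*((-7)² + 97)/8 = 27*(49 + 97)/8 = (27/8)*146 = 1971/4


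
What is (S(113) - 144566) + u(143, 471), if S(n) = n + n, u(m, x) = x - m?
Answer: -144012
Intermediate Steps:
S(n) = 2*n
(S(113) - 144566) + u(143, 471) = (2*113 - 144566) + (471 - 1*143) = (226 - 144566) + (471 - 143) = -144340 + 328 = -144012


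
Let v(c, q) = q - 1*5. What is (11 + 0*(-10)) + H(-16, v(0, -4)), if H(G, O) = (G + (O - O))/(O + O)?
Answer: 107/9 ≈ 11.889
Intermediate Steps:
v(c, q) = -5 + q (v(c, q) = q - 5 = -5 + q)
H(G, O) = G/(2*O) (H(G, O) = (G + 0)/((2*O)) = G*(1/(2*O)) = G/(2*O))
(11 + 0*(-10)) + H(-16, v(0, -4)) = (11 + 0*(-10)) + (1/2)*(-16)/(-5 - 4) = (11 + 0) + (1/2)*(-16)/(-9) = 11 + (1/2)*(-16)*(-1/9) = 11 + 8/9 = 107/9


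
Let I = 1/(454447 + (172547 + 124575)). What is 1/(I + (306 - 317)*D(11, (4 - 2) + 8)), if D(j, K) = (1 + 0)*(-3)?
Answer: 751569/24801778 ≈ 0.030303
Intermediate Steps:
D(j, K) = -3 (D(j, K) = 1*(-3) = -3)
I = 1/751569 (I = 1/(454447 + 297122) = 1/751569 ≈ 1.3306e-6)
1/(I + (306 - 317)*D(11, (4 - 2) + 8)) = 1/(1/751569 + (306 - 317)*(-3)) = 1/(1/751569 - 11*(-3)) = 1/(1/751569 + 33) = 1/(24801778/751569) = 751569/24801778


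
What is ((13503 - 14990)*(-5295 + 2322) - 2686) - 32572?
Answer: 4385593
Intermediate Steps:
((13503 - 14990)*(-5295 + 2322) - 2686) - 32572 = (-1487*(-2973) - 2686) - 32572 = (4420851 - 2686) - 32572 = 4418165 - 32572 = 4385593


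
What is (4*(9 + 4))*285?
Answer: 14820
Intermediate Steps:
(4*(9 + 4))*285 = (4*13)*285 = 52*285 = 14820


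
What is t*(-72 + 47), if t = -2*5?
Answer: 250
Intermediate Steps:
t = -10
t*(-72 + 47) = -10*(-72 + 47) = -10*(-25) = 250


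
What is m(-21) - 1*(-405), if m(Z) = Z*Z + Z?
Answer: 825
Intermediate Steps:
m(Z) = Z + Z**2 (m(Z) = Z**2 + Z = Z + Z**2)
m(-21) - 1*(-405) = -21*(1 - 21) - 1*(-405) = -21*(-20) + 405 = 420 + 405 = 825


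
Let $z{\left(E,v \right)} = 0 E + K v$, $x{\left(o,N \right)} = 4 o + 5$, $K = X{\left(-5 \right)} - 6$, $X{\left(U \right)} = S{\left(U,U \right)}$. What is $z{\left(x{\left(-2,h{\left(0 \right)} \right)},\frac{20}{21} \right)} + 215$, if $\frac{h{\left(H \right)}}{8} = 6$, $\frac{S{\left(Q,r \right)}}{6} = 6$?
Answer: $\frac{1705}{7} \approx 243.57$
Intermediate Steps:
$S{\left(Q,r \right)} = 36$ ($S{\left(Q,r \right)} = 6 \cdot 6 = 36$)
$X{\left(U \right)} = 36$
$h{\left(H \right)} = 48$ ($h{\left(H \right)} = 8 \cdot 6 = 48$)
$K = 30$ ($K = 36 - 6 = 30$)
$x{\left(o,N \right)} = 5 + 4 o$
$z{\left(E,v \right)} = 30 v$ ($z{\left(E,v \right)} = 0 E + 30 v = 0 + 30 v = 30 v$)
$z{\left(x{\left(-2,h{\left(0 \right)} \right)},\frac{20}{21} \right)} + 215 = 30 \cdot \frac{20}{21} + 215 = \frac{200}{7} + 215 = \frac{1705}{7}$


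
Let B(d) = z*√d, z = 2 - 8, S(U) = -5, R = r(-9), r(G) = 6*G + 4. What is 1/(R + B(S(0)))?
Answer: I/(2*(-25*I + 3*√5)) ≈ -0.018657 + 0.0050061*I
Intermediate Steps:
r(G) = 4 + 6*G
R = -50 (R = 4 + 6*(-9) = 4 - 54 = -50)
z = -6
B(d) = -6*√d
1/(R + B(S(0))) = 1/(-50 - 6*I*√5)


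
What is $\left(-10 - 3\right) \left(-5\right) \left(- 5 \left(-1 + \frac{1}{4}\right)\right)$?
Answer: $\frac{975}{4} \approx 243.75$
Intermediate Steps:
$\left(-10 - 3\right) \left(-5\right) \left(- 5 \left(-1 + \frac{1}{4}\right)\right) = \left(-13\right) \left(-5\right) \left(- 5 \left(-1 + \frac{1}{4}\right)\right) = 65 \left(\left(-5\right) \left(- \frac{3}{4}\right)\right) = 65 \cdot \frac{15}{4} = \frac{975}{4}$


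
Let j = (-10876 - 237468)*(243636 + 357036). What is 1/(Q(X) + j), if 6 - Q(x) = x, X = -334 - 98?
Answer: -1/149173286730 ≈ -6.7036e-12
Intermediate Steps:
X = -432
Q(x) = 6 - x
j = -149173287168 (j = -248344*600672 = -149173287168)
1/(Q(X) + j) = 1/((6 - 1*(-432)) - 149173287168) = 1/((6 + 432) - 149173287168) = 1/(438 - 149173287168) = 1/(-149173286730) = -1/149173286730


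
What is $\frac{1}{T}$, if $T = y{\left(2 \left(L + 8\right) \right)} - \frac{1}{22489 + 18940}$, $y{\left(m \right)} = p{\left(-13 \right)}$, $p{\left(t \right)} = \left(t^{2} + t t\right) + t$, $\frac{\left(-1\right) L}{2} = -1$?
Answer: $\frac{41429}{13464424} \approx 0.0030769$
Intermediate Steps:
$L = 2$ ($L = \left(-2\right) \left(-1\right) = 2$)
$p{\left(t \right)} = t + 2 t^{2}$ ($p{\left(t \right)} = \left(t^{2} + t^{2}\right) + t = 2 t^{2} + t = t + 2 t^{2}$)
$y{\left(m \right)} = 325$ ($y{\left(m \right)} = - 13 \left(1 + 2 \left(-13\right)\right) = - 13 \left(1 - 26\right) = \left(-13\right) \left(-25\right) = 325$)
$T = \frac{13464424}{41429}$ ($T = 325 - \frac{1}{22489 + 18940} = 325 - \frac{1}{41429} = \frac{13464424}{41429} \approx 325.0$)
$\frac{1}{T} = \frac{1}{\frac{13464424}{41429}} = \frac{41429}{13464424}$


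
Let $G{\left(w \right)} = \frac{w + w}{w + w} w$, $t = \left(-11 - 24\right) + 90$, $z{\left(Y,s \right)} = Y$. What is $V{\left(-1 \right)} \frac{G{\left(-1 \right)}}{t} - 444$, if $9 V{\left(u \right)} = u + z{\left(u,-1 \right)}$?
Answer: $- \frac{219778}{495} \approx -444.0$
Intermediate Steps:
$t = 55$ ($t = -35 + 90 = 55$)
$V{\left(u \right)} = \frac{2 u}{9}$ ($V{\left(u \right)} = \frac{u + u}{9} = \frac{2 u}{9}$)
$G{\left(w \right)} = w$ ($G{\left(w \right)} = \frac{2 w}{2 w} w = 2 w \frac{1}{2 w} w = 1 w = w$)
$V{\left(-1 \right)} \frac{G{\left(-1 \right)}}{t} - 444 = \frac{2}{9} \left(-1\right) \left(- \frac{1}{55}\right) - 444 = - \frac{2 \left(\left(-1\right) \frac{1}{55}\right)}{9} - 444 = \left(- \frac{2}{9}\right) \left(- \frac{1}{55}\right) - 444 = \frac{2}{495} - 444 = - \frac{219778}{495}$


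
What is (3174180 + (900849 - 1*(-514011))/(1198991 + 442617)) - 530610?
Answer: 1084926768855/410402 ≈ 2.6436e+6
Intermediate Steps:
(3174180 + (900849 - 1*(-514011))/(1198991 + 442617)) - 530610 = (3174180 + (900849 + 514011)/1641608) - 530610 = (3174180 + 1414860*(1/1641608)) - 530610 = (3174180 + 353715/410402) - 530610 = 1302690174075/410402 - 530610 = 1084926768855/410402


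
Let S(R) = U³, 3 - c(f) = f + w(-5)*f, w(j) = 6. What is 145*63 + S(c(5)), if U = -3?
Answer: 9108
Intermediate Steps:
c(f) = 3 - 7*f (c(f) = 3 - (f + 6*f) = 3 - 7*f)
S(R) = -27 (S(R) = (-3)³ = -27)
145*63 + S(c(5)) = 145*63 - 27 = 9135 - 27 = 9108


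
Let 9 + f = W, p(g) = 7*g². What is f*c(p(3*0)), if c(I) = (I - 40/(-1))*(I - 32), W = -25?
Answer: 43520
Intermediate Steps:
c(I) = (-32 + I)*(40 + I) (c(I) = (I - 40*(-1))*(-32 + I) = (I + 40)*(-32 + I) = (40 + I)*(-32 + I) = (-32 + I)*(40 + I))
f = -34 (f = -9 - 25 = -34)
f*c(p(3*0)) = -34*(-1280 + (7*(3*0)²)² + 8*(7*(3*0)²)) = -34*(-1280 + (7*0²)² + 8*(7*0²)) = -34*(-1280 + (7*0)² + 8*(7*0)) = -34*(-1280 + 0² + 8*0) = -34*(-1280 + 0 + 0) = -34*(-1280) = 43520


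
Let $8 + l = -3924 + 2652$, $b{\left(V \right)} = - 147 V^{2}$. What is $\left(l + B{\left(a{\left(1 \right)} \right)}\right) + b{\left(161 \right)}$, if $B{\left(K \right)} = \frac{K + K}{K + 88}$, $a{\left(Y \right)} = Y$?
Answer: $- \frac{339238361}{89} \approx -3.8117 \cdot 10^{6}$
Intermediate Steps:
$B{\left(K \right)} = \frac{2 K}{88 + K}$
$l = -1280$ ($l = -8 + \left(-3924 + 2652\right) = -8 - 1272 = -1280$)
$\left(l + B{\left(a{\left(1 \right)} \right)}\right) + b{\left(161 \right)} = \left(-1280 + 2 \cdot 1 \frac{1}{88 + 1}\right) - 147 \cdot 161^{2} = \left(-1280 + 2 \cdot 1 \cdot \frac{1}{89}\right) - 3810387 = \left(-1280 + \frac{2}{89}\right) - 3810387 = - \frac{113918}{89} - 3810387 = - \frac{339238361}{89}$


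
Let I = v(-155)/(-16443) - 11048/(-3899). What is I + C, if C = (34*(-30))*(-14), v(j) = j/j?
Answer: 130812915475/9158751 ≈ 14283.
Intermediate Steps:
v(j) = 1
I = 25951195/9158751 (I = 1/(-16443) - 11048/(-3899) = 1*(-1/16443) - 11048*(-1/3899) = -1/16443 + 11048/3899 = 25951195/9158751 ≈ 2.8335)
C = 14280 (C = -1020*(-14) = 14280)
I + C = 25951195/9158751 + 14280 = 130812915475/9158751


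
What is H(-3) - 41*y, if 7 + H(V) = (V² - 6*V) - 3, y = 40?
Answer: -1623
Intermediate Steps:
H(V) = -10 + V² - 6*V (H(V) = -7 + ((V² - 6*V) - 3) = -7 + (-3 + V² - 6*V) = -10 + V² - 6*V)
H(-3) - 41*y = (-10 + (-3)² - 6*(-3)) - 41*40 = (-10 + 9 + 18) - 1640 = 17 - 1640 = -1623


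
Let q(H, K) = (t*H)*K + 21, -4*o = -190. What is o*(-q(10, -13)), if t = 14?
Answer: 170905/2 ≈ 85453.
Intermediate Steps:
o = 95/2 (o = -1/4*(-190) = 95/2 ≈ 47.500)
q(H, K) = 21 + 14*H*K (q(H, K) = (14*H)*K + 21 = 14*H*K + 21 = 21 + 14*H*K)
o*(-q(10, -13)) = 95*(-(21 + 14*10*(-13)))/2 = 95*(-(21 - 1820))/2 = 95*(-1*(-1799))/2 = (95/2)*1799 = 170905/2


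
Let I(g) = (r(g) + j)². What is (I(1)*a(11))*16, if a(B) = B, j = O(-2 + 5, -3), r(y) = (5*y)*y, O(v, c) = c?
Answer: 704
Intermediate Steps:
r(y) = 5*y²
j = -3
I(g) = (-3 + 5*g²)² (I(g) = (5*g² - 3)² = (-3 + 5*g²)²)
(I(1)*a(11))*16 = ((-3 + 5*1²)²*11)*16 = ((-3 + 5*1)²*11)*16 = ((-3 + 5)²*11)*16 = (2²*11)*16 = (4*11)*16 = 44*16 = 704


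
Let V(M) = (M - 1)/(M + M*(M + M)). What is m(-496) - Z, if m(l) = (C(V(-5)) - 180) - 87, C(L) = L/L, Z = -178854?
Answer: 178588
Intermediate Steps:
V(M) = (-1 + M)/(M + 2*M²) (V(M) = (-1 + M)/(M + M*(2*M)) = (-1 + M)/(M + 2*M²))
C(L) = 1
m(l) = -266 (m(l) = (1 - 180) - 87 = -179 - 87 = -266)
m(-496) - Z = -266 - 1*(-178854) = -266 + 178854 = 178588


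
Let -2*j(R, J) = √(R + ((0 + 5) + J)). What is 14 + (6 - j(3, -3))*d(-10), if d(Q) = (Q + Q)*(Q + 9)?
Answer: 134 + 10*√5 ≈ 156.36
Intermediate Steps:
j(R, J) = -√(5 + J + R)/2 (j(R, J) = -√(R + ((0 + 5) + J))/2 = -√(R + (5 + J))/2 = -√(5 + J + R)/2)
d(Q) = 2*Q*(9 + Q) (d(Q) = (2*Q)*(9 + Q) = 2*Q*(9 + Q))
14 + (6 - j(3, -3))*d(-10) = 14 + (6 - (-1)*√(5 - 3 + 3)/2)*(2*(-10)*(9 - 10)) = 14 + (6 - (-1)*√5/2)*(2*(-10)*(-1)) = 14 + (6 + √5/2)*20 = 14 + (120 + 10*√5) = 134 + 10*√5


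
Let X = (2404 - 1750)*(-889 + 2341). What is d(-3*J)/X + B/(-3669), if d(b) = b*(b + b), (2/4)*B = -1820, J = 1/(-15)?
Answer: 14402389223/14517132300 ≈ 0.99210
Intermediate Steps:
J = -1/15 ≈ -0.066667
B = -3640 (B = 2*(-1820) = -3640)
d(b) = 2*b**2 (d(b) = b*(2*b) = 2*b**2)
X = 949608 (X = 654*1452 = 949608)
d(-3*J)/X + B/(-3669) = (2*(-3*(-1/15))**2)/949608 - 3640/(-3669) = (2*(1/5)**2)*(1/949608) - 3640*(-1/3669) = (2*(1/25))*(1/949608) + 3640/3669 = (2/25)*(1/949608) + 3640/3669 = 1/11870100 + 3640/3669 = 14402389223/14517132300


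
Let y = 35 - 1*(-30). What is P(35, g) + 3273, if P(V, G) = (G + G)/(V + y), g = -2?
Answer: 81824/25 ≈ 3273.0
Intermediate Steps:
y = 65 (y = 35 + 30 = 65)
P(V, G) = 2*G/(65 + V) (P(V, G) = (G + G)/(V + 65) = (2*G)/(65 + V) = 2*G/(65 + V))
P(35, g) + 3273 = 2*(-2)/(65 + 35) + 3273 = 2*(-2)/100 + 3273 = 2*(-2)*(1/100) + 3273 = -1/25 + 3273 = 81824/25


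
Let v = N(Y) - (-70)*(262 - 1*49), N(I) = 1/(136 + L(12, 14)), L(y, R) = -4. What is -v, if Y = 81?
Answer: -1968121/132 ≈ -14910.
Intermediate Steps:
N(I) = 1/132 (N(I) = 1/(136 - 4) = 1/132)
v = 1968121/132 (v = 1/132 - (-70)*(262 - 1*49) = 1/132 - (-70)*(262 - 49) = 1/132 - (-70)*213 = 1/132 - 1*(-14910) = 1/132 + 14910 = 1968121/132 ≈ 14910.)
-v = -1*1968121/132 = -1968121/132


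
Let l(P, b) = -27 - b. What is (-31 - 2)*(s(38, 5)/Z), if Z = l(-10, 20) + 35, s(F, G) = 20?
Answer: 55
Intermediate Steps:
Z = -12 (Z = (-27 - 1*20) + 35 = (-27 - 20) + 35 = -47 + 35 = -12)
(-31 - 2)*(s(38, 5)/Z) = (-31 - 2)*(20/(-12)) = -660*(-1)/12 = -33*(-5/3) = 55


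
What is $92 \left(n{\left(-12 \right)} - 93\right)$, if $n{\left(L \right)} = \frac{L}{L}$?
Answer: $-8464$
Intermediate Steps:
$n{\left(L \right)} = 1$
$92 \left(n{\left(-12 \right)} - 93\right) = 92 \left(1 - 93\right) = 92 \left(-92\right) = -8464$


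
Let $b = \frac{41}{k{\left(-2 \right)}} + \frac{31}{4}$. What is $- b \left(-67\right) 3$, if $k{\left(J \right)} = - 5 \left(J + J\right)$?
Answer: $\frac{9849}{5} \approx 1969.8$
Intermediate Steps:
$k{\left(J \right)} = - 10 J$ ($k{\left(J \right)} = - 5 \cdot 2 J = - 10 J$)
$b = \frac{49}{5}$ ($b = \frac{41}{\left(-10\right) \left(-2\right)} + \frac{31}{4} = \frac{41}{20} + 31 \cdot \frac{1}{4} = 41 \cdot \frac{1}{20} + \frac{31}{4} = \frac{41}{20} + \frac{31}{4} = \frac{49}{5} \approx 9.8$)
$- b \left(-67\right) 3 = - \frac{49}{5} \left(-67\right) 3 = - \frac{\left(-3283\right) 3}{5} = \left(-1\right) \left(- \frac{9849}{5}\right) = \frac{9849}{5}$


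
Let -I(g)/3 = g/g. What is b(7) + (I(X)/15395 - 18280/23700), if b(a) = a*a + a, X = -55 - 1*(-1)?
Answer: 201507523/3648615 ≈ 55.229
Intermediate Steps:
X = -54 (X = -55 + 1 = -54)
I(g) = -3 (I(g) = -3*g/g = -3*1 = -3)
b(a) = a + a² (b(a) = a² + a = a + a²)
b(7) + (I(X)/15395 - 18280/23700) = 7*(1 + 7) + (-3/15395 - 18280/23700) = 7*8 + (-3*1/15395 - 18280*1/23700) = 56 + (-3/15395 - 914/1185) = 56 - 2814917/3648615 = 201507523/3648615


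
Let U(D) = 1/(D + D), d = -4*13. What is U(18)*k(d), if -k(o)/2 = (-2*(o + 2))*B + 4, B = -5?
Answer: 248/9 ≈ 27.556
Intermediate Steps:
d = -52
U(D) = 1/(2*D)
k(o) = -48 - 20*o (k(o) = -2*(-2*(o + 2)*(-5) + 4) = -2*(-2*(2 + o)*(-5) + 4) = -2*((-4 - 2*o)*(-5) + 4) = -2*((20 + 10*o) + 4) = -2*(24 + 10*o) = -48 - 20*o)
U(18)*k(d) = ((½)/18)*(-48 - 20*(-52)) = ((½)*(1/18))*(-48 + 1040) = (1/36)*992 = 248/9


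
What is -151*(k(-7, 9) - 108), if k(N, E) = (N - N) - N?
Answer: 15251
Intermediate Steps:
k(N, E) = -N (k(N, E) = 0 - N = -N)
-151*(k(-7, 9) - 108) = -151*(-1*(-7) - 108) = -151*(7 - 108) = -151*(-101) = 15251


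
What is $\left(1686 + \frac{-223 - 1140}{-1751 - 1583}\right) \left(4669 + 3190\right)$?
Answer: $\frac{44187125333}{3334} \approx 1.3253 \cdot 10^{7}$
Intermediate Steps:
$\left(1686 + \frac{-223 - 1140}{-1751 - 1583}\right) \left(4669 + 3190\right) = \left(1686 - \frac{1363}{-3334}\right) 7859 = \left(1686 - - \frac{1363}{3334}\right) 7859 = \left(1686 + \frac{1363}{3334}\right) 7859 = \frac{5622487}{3334} \cdot 7859 = \frac{44187125333}{3334}$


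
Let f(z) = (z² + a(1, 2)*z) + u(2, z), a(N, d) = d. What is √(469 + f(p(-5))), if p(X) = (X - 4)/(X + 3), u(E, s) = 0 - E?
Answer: √1985/2 ≈ 22.277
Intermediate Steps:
u(E, s) = -E
p(X) = (-4 + X)/(3 + X)
f(z) = -2 + z² + 2*z (f(z) = (z² + 2*z) - 1*2 = (z² + 2*z) - 2 = -2 + z² + 2*z)
√(469 + f(p(-5))) = √(469 + (-2 + ((-4 - 5)/(3 - 5))² + 2*((-4 - 5)/(3 - 5)))) = √(469 + (-2 + (-9/(-2))² + 2*(-9/(-2)))) = √(469 + (-2 + (-½*(-9))² + 2*(-½*(-9)))) = √(469 + (-2 + (9/2)² + 2*(9/2))) = √(469 + (-2 + 81/4 + 9)) = √(469 + 109/4) = √(1985/4) = √1985/2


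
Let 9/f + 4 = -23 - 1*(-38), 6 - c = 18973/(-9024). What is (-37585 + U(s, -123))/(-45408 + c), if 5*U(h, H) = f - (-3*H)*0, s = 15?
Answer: 18654105984/22532877125 ≈ 0.82786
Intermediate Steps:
c = 73117/9024 (c = 6 - 18973/(-9024) = 6 - 18973*(-1)/9024 = 6 - 1*(-18973/9024) = 6 + 18973/9024 = 73117/9024 ≈ 8.1025)
f = 9/11 (f = 9/(-4 + (-23 - 1*(-38))) = 9/(-4 + (-23 + 38)) = 9/(-4 + 15) = 9/11 ≈ 0.81818)
U(h, H) = 9/55 (U(h, H) = (9/11 - (-3*H)*0)/5 = (9/11 - 1*0)/5 = (9/11 + 0)/5 = (⅕)*(9/11) = 9/55)
(-37585 + U(s, -123))/(-45408 + c) = (-37585 + 9/55)/(-45408 + 73117/9024) = -2067166/(55*(-409688675/9024)) = -2067166/55*(-9024/409688675) = 18654105984/22532877125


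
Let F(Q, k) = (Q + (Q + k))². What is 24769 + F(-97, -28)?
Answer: 74053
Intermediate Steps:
F(Q, k) = (k + 2*Q)²
24769 + F(-97, -28) = 24769 + (-28 + 2*(-97))² = 24769 + (-28 - 194)² = 24769 + (-222)² = 24769 + 49284 = 74053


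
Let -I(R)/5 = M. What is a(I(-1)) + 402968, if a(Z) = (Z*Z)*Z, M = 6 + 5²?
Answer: -3320907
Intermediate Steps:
M = 31 (M = 6 + 25 = 31)
I(R) = -155 (I(R) = -5*31 = -155)
a(Z) = Z³ (a(Z) = Z²*Z = Z³)
a(I(-1)) + 402968 = (-155)³ + 402968 = -3723875 + 402968 = -3320907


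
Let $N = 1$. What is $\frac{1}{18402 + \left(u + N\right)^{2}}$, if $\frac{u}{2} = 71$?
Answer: $\frac{1}{38851} \approx 2.5739 \cdot 10^{-5}$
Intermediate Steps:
$u = 142$ ($u = 2 \cdot 71 = 142$)
$\frac{1}{18402 + \left(u + N\right)^{2}} = \frac{1}{18402 + \left(142 + 1\right)^{2}} = \frac{1}{18402 + 143^{2}} = \frac{1}{18402 + 20449} = \frac{1}{38851}$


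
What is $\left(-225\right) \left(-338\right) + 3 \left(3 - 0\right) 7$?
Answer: $76113$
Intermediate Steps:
$\left(-225\right) \left(-338\right) + 3 \left(3 - 0\right) 7 = 76050 + 3 \left(3 + 0\right) 7 = 76050 + 3 \cdot 3 \cdot 7 = 76050 + 9 \cdot 7 = 76050 + 63 = 76113$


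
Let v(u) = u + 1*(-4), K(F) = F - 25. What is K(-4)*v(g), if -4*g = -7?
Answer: 261/4 ≈ 65.250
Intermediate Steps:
g = 7/4 (g = -¼*(-7) = 7/4 ≈ 1.7500)
K(F) = -25 + F
v(u) = -4 + u (v(u) = u - 4 = -4 + u)
K(-4)*v(g) = (-25 - 4)*(-4 + 7/4) = -29*(-9/4) = 261/4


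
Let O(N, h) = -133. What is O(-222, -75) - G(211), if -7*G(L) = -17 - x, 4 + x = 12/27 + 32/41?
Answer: -348788/2583 ≈ -135.03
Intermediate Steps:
x = -1024/369 (x = -4 + (12/27 + 32/41) = -4 + (12*(1/27) + 32*(1/41)) = -4 + (4/9 + 32/41) = -4 + 452/369 = -1024/369 ≈ -2.7751)
G(L) = 5249/2583 (G(L) = -(-17 - 1*(-1024/369))/7 = -(-17 + 1024/369)/7 = -⅐*(-5249/369) = 5249/2583)
O(-222, -75) - G(211) = -133 - 1*5249/2583 = -133 - 5249/2583 = -348788/2583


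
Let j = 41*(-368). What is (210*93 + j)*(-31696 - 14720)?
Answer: -206179872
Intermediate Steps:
j = -15088
(210*93 + j)*(-31696 - 14720) = (210*93 - 15088)*(-31696 - 14720) = (19530 - 15088)*(-46416) = 4442*(-46416) = -206179872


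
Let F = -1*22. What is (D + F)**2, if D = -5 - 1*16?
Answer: 1849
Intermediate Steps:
F = -22
D = -21 (D = -5 - 16 = -21)
(D + F)**2 = (-21 - 22)**2 = (-43)**2 = 1849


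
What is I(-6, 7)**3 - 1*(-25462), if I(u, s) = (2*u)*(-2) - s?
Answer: 30375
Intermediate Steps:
I(u, s) = -s - 4*u (I(u, s) = -4*u - s = -s - 4*u)
I(-6, 7)**3 - 1*(-25462) = (-1*7 - 4*(-6))**3 - 1*(-25462) = (-7 + 24)**3 + 25462 = 17**3 + 25462 = 4913 + 25462 = 30375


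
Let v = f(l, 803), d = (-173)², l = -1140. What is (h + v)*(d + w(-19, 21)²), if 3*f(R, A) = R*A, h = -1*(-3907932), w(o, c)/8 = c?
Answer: 209513163176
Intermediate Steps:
w(o, c) = 8*c
d = 29929
h = 3907932
f(R, A) = A*R/3 (f(R, A) = (R*A)/3 = (A*R)/3 = A*R/3)
v = -305140 (v = (⅓)*803*(-1140) = -305140)
(h + v)*(d + w(-19, 21)²) = (3907932 - 305140)*(29929 + (8*21)²) = 3602792*(29929 + 168²) = 3602792*(29929 + 28224) = 3602792*58153 = 209513163176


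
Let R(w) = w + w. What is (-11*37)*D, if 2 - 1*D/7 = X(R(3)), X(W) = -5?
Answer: -19943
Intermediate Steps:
R(w) = 2*w
D = 49 (D = 14 - 7*(-5) = 14 + 35 = 49)
(-11*37)*D = -11*37*49 = -407*49 = -19943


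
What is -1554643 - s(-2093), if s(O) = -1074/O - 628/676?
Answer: -42300270072/27209 ≈ -1.5546e+6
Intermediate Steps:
s(O) = -157/169 - 1074/O (s(O) = -1074/O - 628*1/676 = -1074/O - 157/169 = -157/169 - 1074/O)
-1554643 - s(-2093) = -1554643 - (-157/169 - 1074/(-2093)) = -1554643 - (-157/169 - 1074*(-1/2093)) = -1554643 - (-157/169 + 1074/2093) = -1554643 - 1*(-11315/27209) = -1554643 + 11315/27209 = -42300270072/27209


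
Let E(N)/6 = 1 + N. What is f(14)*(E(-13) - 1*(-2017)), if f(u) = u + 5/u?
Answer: 390945/14 ≈ 27925.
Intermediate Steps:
E(N) = 6 + 6*N (E(N) = 6*(1 + N) = 6 + 6*N)
f(14)*(E(-13) - 1*(-2017)) = (14 + 5/14)*((6 + 6*(-13)) - 1*(-2017)) = (14 + 5*(1/14))*((6 - 78) + 2017) = (14 + 5/14)*(-72 + 2017) = (201/14)*1945 = 390945/14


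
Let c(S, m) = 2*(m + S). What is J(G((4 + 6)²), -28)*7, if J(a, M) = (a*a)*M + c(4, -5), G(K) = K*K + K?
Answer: -19993960014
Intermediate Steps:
c(S, m) = 2*S + 2*m (c(S, m) = 2*(S + m) = 2*S + 2*m)
G(K) = K + K² (G(K) = K² + K = K + K²)
J(a, M) = -2 + M*a² (J(a, M) = (a*a)*M + (2*4 + 2*(-5)) = a²*M + (8 - 10) = M*a² - 2 = -2 + M*a²)
J(G((4 + 6)²), -28)*7 = (-2 - 28*(1 + (4 + 6)²)²*(4 + 6)⁴)*7 = (-2 - 28*10000*(1 + 10²)²)*7 = (-2 - 28*10000*(1 + 100)²)*7 = (-2 - 28*(100*101)²)*7 = (-2 - 28*10100²)*7 = (-2 - 28*102010000)*7 = (-2 - 2856280000)*7 = -2856280002*7 = -19993960014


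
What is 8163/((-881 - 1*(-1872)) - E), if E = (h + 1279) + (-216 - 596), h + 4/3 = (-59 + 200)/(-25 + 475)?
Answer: 408150/26251 ≈ 15.548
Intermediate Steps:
h = -51/50 (h = -4/3 + (-59 + 200)/(-25 + 475) = -4/3 + 141/450 = -4/3 + 141*(1/450) = -4/3 + 47/150 = -51/50 ≈ -1.0200)
E = 23299/50 (E = (-51/50 + 1279) + (-216 - 596) = 63899/50 - 812 = 23299/50 ≈ 465.98)
8163/((-881 - 1*(-1872)) - E) = 8163/((-881 - 1*(-1872)) - 1*23299/50) = 8163/((-881 + 1872) - 23299/50) = 8163/(991 - 23299/50) = 8163/(26251/50) = 8163*(50/26251) = 408150/26251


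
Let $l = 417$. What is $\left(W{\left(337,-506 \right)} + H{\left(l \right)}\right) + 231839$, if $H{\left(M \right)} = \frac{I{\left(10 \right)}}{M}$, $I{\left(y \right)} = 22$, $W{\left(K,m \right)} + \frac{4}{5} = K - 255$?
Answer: $\frac{483553727}{2085} \approx 2.3192 \cdot 10^{5}$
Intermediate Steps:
$W{\left(K,m \right)} = - \frac{1279}{5} + K$ ($W{\left(K,m \right)} = - \frac{4}{5} + \left(K - 255\right) = - \frac{4}{5} + \left(-255 + K\right) = - \frac{1279}{5} + K$)
$H{\left(M \right)} = \frac{22}{M}$
$\left(W{\left(337,-506 \right)} + H{\left(l \right)}\right) + 231839 = \left(\left(- \frac{1279}{5} + 337\right) + \frac{22}{417}\right) + 231839 = \left(\frac{406}{5} + 22 \cdot \frac{1}{417}\right) + 231839 = \left(\frac{406}{5} + \frac{22}{417}\right) + 231839 = \frac{169412}{2085} + 231839 = \frac{483553727}{2085}$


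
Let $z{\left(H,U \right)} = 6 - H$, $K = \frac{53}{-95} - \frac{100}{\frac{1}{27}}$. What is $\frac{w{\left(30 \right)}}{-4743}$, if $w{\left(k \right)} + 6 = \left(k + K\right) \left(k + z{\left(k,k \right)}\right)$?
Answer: $\frac{507596}{150195} \approx 3.3796$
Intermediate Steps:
$K = - \frac{256553}{95}$ ($K = 53 \left(- \frac{1}{95}\right) - 100 \frac{1}{\frac{1}{27}} = - \frac{53}{95} - 2700 = - \frac{256553}{95} \approx -2700.6$)
$w{\left(k \right)} = - \frac{1539888}{95} + 6 k$ ($w{\left(k \right)} = -6 + \left(k - \frac{256553}{95}\right) \left(k - \left(-6 + k\right)\right) = -6 + \left(- \frac{256553}{95} + k\right) 6 = -6 + \left(- \frac{1539318}{95} + 6 k\right) = - \frac{1539888}{95} + 6 k$)
$\frac{w{\left(30 \right)}}{-4743} = \frac{- \frac{1539888}{95} + 6 \cdot 30}{-4743} = \left(- \frac{1539888}{95} + 180\right) \left(- \frac{1}{4743}\right) = \left(- \frac{1522788}{95}\right) \left(- \frac{1}{4743}\right) = \frac{507596}{150195}$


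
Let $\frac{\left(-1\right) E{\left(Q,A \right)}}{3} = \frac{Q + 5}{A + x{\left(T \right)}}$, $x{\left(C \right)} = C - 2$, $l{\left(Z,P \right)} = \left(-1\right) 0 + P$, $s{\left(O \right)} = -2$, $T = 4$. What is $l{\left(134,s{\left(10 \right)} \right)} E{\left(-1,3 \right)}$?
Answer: $\frac{24}{5} \approx 4.8$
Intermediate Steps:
$l{\left(Z,P \right)} = P$ ($l{\left(Z,P \right)} = 0 + P = P$)
$x{\left(C \right)} = -2 + C$
$E{\left(Q,A \right)} = - \frac{3 \left(5 + Q\right)}{2 + A}$ ($E{\left(Q,A \right)} = - 3 \frac{Q + 5}{A + \left(-2 + 4\right)} = - 3 \frac{5 + Q}{A + 2} = - 3 \frac{5 + Q}{2 + A} = - \frac{3 \left(5 + Q\right)}{2 + A}$)
$l{\left(134,s{\left(10 \right)} \right)} E{\left(-1,3 \right)} = - 2 \frac{3 \left(-5 - -1\right)}{2 + 3} = - 2 \frac{3 \left(-5 + 1\right)}{5} = - 2 \cdot 3 \cdot \frac{1}{5} \left(-4\right) = \left(-2\right) \left(- \frac{12}{5}\right) = \frac{24}{5}$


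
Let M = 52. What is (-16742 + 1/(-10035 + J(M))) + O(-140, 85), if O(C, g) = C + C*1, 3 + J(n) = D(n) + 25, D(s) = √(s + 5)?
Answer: -89822507183/5276848 - √57/100260112 ≈ -17022.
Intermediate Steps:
D(s) = √(5 + s)
J(n) = 22 + √(5 + n) (J(n) = -3 + (√(5 + n) + 25) = -3 + (25 + √(5 + n)) = 22 + √(5 + n))
O(C, g) = 2*C (O(C, g) = C + C = 2*C)
(-16742 + 1/(-10035 + J(M))) + O(-140, 85) = (-16742 + 1/(-10035 + (22 + √(5 + 52)))) + 2*(-140) = (-16742 + 1/(-10035 + (22 + √57))) - 280 = (-16742 + 1/(-10013 + √57)) - 280 = -17022 + 1/(-10013 + √57)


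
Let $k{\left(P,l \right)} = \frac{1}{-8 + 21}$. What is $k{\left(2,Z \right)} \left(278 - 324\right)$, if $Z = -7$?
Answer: $- \frac{46}{13} \approx -3.5385$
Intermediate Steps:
$k{\left(P,l \right)} = \frac{1}{13}$
$k{\left(2,Z \right)} \left(278 - 324\right) = \frac{278 - 324}{13} = \frac{1}{13} \left(-46\right) = - \frac{46}{13}$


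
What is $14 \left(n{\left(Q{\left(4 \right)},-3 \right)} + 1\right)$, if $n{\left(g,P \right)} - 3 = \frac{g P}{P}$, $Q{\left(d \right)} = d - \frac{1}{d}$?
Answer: $\frac{217}{2} \approx 108.5$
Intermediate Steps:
$n{\left(g,P \right)} = 3 + g$ ($n{\left(g,P \right)} = 3 + \frac{g P}{P} = 3 + \frac{P g}{P} = 3 + g$)
$14 \left(n{\left(Q{\left(4 \right)},-3 \right)} + 1\right) = 14 \left(\left(3 + \left(4 - \frac{1}{4}\right)\right) + 1\right) = 14 \left(\left(3 + \frac{15}{4}\right) + 1\right) = 14 \left(\frac{27}{4} + 1\right) = 14 \cdot \frac{31}{4} = \frac{217}{2}$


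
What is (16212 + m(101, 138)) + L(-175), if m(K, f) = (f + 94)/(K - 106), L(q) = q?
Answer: 79953/5 ≈ 15991.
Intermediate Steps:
m(K, f) = (94 + f)/(-106 + K)
(16212 + m(101, 138)) + L(-175) = (16212 + (94 + 138)/(-106 + 101)) - 175 = (16212 + 232/(-5)) - 175 = (16212 - ⅕*232) - 175 = (16212 - 232/5) - 175 = 80828/5 - 175 = 79953/5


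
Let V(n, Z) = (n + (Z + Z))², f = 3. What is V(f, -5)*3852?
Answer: 188748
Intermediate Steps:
V(n, Z) = (n + 2*Z)²
V(f, -5)*3852 = (3 + 2*(-5))²*3852 = (3 - 10)²*3852 = (-7)²*3852 = 49*3852 = 188748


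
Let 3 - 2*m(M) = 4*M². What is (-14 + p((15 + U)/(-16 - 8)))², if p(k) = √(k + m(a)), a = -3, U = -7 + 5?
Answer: (168 - I*√2454)²/144 ≈ 178.96 - 115.59*I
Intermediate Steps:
U = -2
m(M) = 3/2 - 2*M²
p(k) = √(-33/2 + k) (p(k) = √(k + (3/2 - 2*(-3)²)) = √(k + (3/2 - 2*9)) = √(k + (3/2 - 18)) = √(k - 33/2) = √(-33/2 + k))
(-14 + p((15 + U)/(-16 - 8)))² = (-14 + √(-66 + 4*((15 - 2)/(-16 - 8)))/2)² = (-14 + √(-66 + 4*(13/(-24)))/2)² = (-14 + √(-66 + 4*(13*(-1/24)))/2)² = (-14 + √(-66 + 4*(-13/24))/2)² = (-14 + √(-66 - 13/6)/2)² = (-14 + √(-409/6)/2)² = (-14 + (I*√2454/6)/2)² = (-14 + I*√2454/12)²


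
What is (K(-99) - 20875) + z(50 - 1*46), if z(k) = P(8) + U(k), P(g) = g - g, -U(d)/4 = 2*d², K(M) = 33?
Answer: -20970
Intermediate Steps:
U(d) = -8*d²
P(g) = 0
z(k) = -8*k² (z(k) = 0 - 8*k² = -8*k²)
(K(-99) - 20875) + z(50 - 1*46) = (33 - 20875) - 8*(50 - 1*46)² = -20842 - 8*(50 - 46)² = -20842 - 8*4² = -20842 - 8*16 = -20842 - 128 = -20970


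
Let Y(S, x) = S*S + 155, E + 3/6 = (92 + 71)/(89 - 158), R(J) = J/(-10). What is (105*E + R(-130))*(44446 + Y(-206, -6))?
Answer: -1151238399/46 ≈ -2.5027e+7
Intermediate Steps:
R(J) = -J/10 (R(J) = J*(-⅒) = -J/10)
E = -395/138 (E = -½ + (92 + 71)/(89 - 158) = -½ + 163/(-69) = -½ + 163*(-1/69) = -½ - 163/69 = -395/138 ≈ -2.8623)
Y(S, x) = 155 + S² (Y(S, x) = S² + 155 = 155 + S²)
(105*E + R(-130))*(44446 + Y(-206, -6)) = (105*(-395/138) - ⅒*(-130))*(44446 + (155 + (-206)²)) = (-13825/46 + 13)*(44446 + (155 + 42436)) = -13227*(44446 + 42591)/46 = -13227/46*87037 = -1151238399/46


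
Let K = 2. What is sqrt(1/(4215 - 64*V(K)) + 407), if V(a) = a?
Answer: 89*sqrt(858270)/4087 ≈ 20.174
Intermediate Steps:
sqrt(1/(4215 - 64*V(K)) + 407) = sqrt(1/(4215 - 64*2) + 407) = sqrt(1/(4215 - 128) + 407) = sqrt(1/4087 + 407) = sqrt(1663410/4087) = 89*sqrt(858270)/4087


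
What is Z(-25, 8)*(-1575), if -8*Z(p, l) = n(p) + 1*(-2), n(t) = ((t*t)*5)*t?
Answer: -123050025/8 ≈ -1.5381e+7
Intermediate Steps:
n(t) = 5*t³ (n(t) = (t²*5)*t = (5*t²)*t = 5*t³)
Z(p, l) = ¼ - 5*p³/8 (Z(p, l) = -(5*p³ + 1*(-2))/8 = -(5*p³ - 2)/8 = -(-2 + 5*p³)/8 = ¼ - 5*p³/8)
Z(-25, 8)*(-1575) = (¼ - 5/8*(-25)³)*(-1575) = (¼ - 5/8*(-15625))*(-1575) = (¼ + 78125/8)*(-1575) = (78127/8)*(-1575) = -123050025/8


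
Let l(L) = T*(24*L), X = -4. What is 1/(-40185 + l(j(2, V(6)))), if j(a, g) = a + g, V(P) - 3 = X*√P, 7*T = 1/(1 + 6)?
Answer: -32159435/1292248119243 + 1568*√6/1292248119243 ≈ -2.4883e-5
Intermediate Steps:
T = 1/49 (T = 1/(7*(1 + 6)) = (⅐)/7 = (⅐)*(⅐) = 1/49 ≈ 0.020408)
V(P) = 3 - 4*√P
l(L) = 24*L/49 (l(L) = (24*L)/49 = 24*L/49)
1/(-40185 + l(j(2, V(6)))) = 1/(-40185 + 24*(2 + (3 - 4*√6))/49) = 1/(-40185 + 24*(5 - 4*√6)/49) = 1/(-40185 + (120/49 - 96*√6/49)) = 1/(-1968945/49 - 96*√6/49)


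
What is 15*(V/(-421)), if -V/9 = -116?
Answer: -15660/421 ≈ -37.197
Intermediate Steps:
V = 1044 (V = -9*(-116) = 1044)
15*(V/(-421)) = 15*(1044/(-421)) = 15*(1044*(-1/421)) = 15*(-1044/421) = -15660/421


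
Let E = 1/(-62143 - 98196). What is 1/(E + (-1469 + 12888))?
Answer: 160339/1830911040 ≈ 8.7573e-5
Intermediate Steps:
E = -1/160339 (E = 1/(-160339) = -1/160339 ≈ -6.2368e-6)
1/(E + (-1469 + 12888)) = 1/(-1/160339 + (-1469 + 12888)) = 1/(-1/160339 + 11419) = 1/(1830911040/160339) = 160339/1830911040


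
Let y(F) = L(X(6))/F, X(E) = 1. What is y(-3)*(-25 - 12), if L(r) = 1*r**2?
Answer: 37/3 ≈ 12.333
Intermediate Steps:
L(r) = r**2
y(F) = 1/F (y(F) = 1**2/F = 1/F)
y(-3)*(-25 - 12) = (-25 - 12)/(-3) = -1/3*(-37) = 37/3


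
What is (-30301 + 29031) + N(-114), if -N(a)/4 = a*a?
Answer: -53254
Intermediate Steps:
N(a) = -4*a² (N(a) = -4*a*a = -4*a²)
(-30301 + 29031) + N(-114) = (-30301 + 29031) - 4*(-114)² = -1270 - 4*12996 = -1270 - 51984 = -53254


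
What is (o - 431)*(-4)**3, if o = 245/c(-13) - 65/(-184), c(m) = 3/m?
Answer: 6590056/69 ≈ 95508.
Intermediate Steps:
o = -585845/552 (o = 245/((3/(-13))) - 65/(-184) = 245/((3*(-1/13))) - 65*(-1/184) = 245/(-3/13) + 65/184 = 245*(-13/3) + 65/184 = -3185/3 + 65/184 = -585845/552 ≈ -1061.3)
(o - 431)*(-4)**3 = (-585845/552 - 431)*(-4)**3 = -823757/552*(-64) = 6590056/69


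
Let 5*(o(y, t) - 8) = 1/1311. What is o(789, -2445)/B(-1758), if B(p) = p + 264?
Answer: -52441/9793170 ≈ -0.0053549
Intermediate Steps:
o(y, t) = 52441/6555 (o(y, t) = 8 + (⅕)/1311 = 8 + (⅕)*(1/1311) = 8 + 1/6555 = 52441/6555)
B(p) = 264 + p
o(789, -2445)/B(-1758) = 52441/(6555*(264 - 1758)) = (52441/6555)/(-1494) = (52441/6555)*(-1/1494) = -52441/9793170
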